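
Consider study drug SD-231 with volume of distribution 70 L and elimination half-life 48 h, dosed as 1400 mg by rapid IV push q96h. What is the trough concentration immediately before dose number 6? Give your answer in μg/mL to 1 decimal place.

f = (1/2)^(τ/t½) = (1/2)^(96/48) ≈ 0.2500.
C₀ = D/Vd = 1400/70 ≈ 20.000 μg/mL.
Before the 6th dose, 5 doses have been given. Superposition: Cmin = C₀·(f + f² + … + f^5).
≈ 20.000 × (0.2500 + 0.0625 + 0.0156 + 0.0039 + 0.0010) ≈ 20.000 × 0.3330 ≈ 6.660 μg/mL.

6.7 μg/mL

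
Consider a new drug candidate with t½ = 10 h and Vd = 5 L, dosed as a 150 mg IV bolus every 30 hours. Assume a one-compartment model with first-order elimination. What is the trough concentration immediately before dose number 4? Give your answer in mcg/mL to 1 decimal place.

4.3 mcg/mL

f = (1/2)^(τ/t½) = (1/2)^(30/10) ≈ 0.1250.
C₀ = D/Vd = 150/5 ≈ 30.000 mcg/mL.
Before the 4th dose, 3 doses have been given. Superposition: Cmin = C₀·(f + f² + … + f^3).
≈ 30.000 × (0.1250 + 0.0156 + 0.0020) ≈ 30.000 × 0.1426 ≈ 4.278 mcg/mL.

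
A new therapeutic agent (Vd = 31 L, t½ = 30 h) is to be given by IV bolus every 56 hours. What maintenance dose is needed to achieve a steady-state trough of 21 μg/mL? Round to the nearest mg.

1723 mg

τ/t½ = 56/30 ≈ 1.8667, so f = (1/2)^(56/30) ≈ 0.274206.
Cmin,ss = (D/Vd)·f/(1−f), so D = Cmin,ss·Vd·(1−f)/f.
D = 21 × 31 × (1−f)/f ≈ 21 × 31 × 2.64689 ≈ 1723.13 mg.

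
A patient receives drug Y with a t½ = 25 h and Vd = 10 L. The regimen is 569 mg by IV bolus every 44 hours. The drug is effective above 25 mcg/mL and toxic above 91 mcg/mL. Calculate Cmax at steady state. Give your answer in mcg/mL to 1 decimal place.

Over one 44-h interval, 44/25 ≈ 1.76 half-lives elapse, leaving f ≈ 0.2952 of each dose.
At steady state, accumulation factor R = 1/(1 − e^(−kτ)) ≈ 1.4188.
Single-dose peak C₀ = D/Vd = 569/10 ≈ 56.900 mcg/mL.
Steady-state peak Cmax,ss = C₀·R ≈ 56.900 × 1.4188 ≈ 80.730 mcg/mL.
Peak 80.7 mcg/mL vs MTC 91 mcg/mL: below toxic threshold.

80.7 mcg/mL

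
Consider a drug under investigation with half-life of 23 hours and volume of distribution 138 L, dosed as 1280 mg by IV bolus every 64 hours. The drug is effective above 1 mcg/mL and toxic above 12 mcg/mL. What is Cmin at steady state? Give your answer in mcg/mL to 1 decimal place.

1.6 mcg/mL

k = ln2/t½ = ln2/23 ≈ 0.030137 h⁻¹; fraction remaining f = e^(−kτ) = e^(−0.030137×64) ≈ 0.1453.
Accumulation ratio R = 1/(1 − f) ≈ 1/0.8547 ≈ 1.1700.
Each bolus raises the concentration by D/Vd = 1280/138 ≈ 9.275 mcg/mL.
Steady-state peak Cmax,ss = C₀·R ≈ 9.275 × 1.1700 ≈ 10.852 mcg/mL.
One interval later, Cmin,ss = Cmax,ss·e^(−kτ) ≈ 10.852 × 0.1453 ≈ 1.577 mcg/mL.
Trough 1.6 mcg/mL vs MEC 1 mcg/mL: adequate.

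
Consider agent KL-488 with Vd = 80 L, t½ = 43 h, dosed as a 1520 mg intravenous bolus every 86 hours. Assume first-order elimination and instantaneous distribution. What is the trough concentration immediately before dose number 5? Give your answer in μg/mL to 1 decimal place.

6.3 μg/mL

f = (1/2)^(τ/t½) = (1/2)^(86/43) ≈ 0.2500.
C₀ = D/Vd = 1520/80 ≈ 19.000 μg/mL.
Before the 5th dose, 4 doses have been given. Superposition: Cmin = C₀·(f + f² + … + f^4).
≈ 19.000 × (0.2500 + 0.0625 + 0.0156 + 0.0039) ≈ 19.000 × 0.3320 ≈ 6.308 μg/mL.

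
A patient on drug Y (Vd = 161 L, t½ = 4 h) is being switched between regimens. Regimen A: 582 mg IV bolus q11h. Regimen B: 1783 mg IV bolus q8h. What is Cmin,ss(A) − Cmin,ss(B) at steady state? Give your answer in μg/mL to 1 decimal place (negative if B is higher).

Regimen A: f = (1/2)^(11/4) ≈ 0.1487; Cmin,ss = (582/161)·f/(1−f) ≈ 0.631 μg/mL.
Regimen B: f = (1/2)^(8/4) ≈ 0.2500; Cmin,ss = (1783/161)·f/(1−f) ≈ 3.692 μg/mL.
Difference ≈ 0.631 − 3.692 ≈ -3.061 μg/mL.

-3.1 μg/mL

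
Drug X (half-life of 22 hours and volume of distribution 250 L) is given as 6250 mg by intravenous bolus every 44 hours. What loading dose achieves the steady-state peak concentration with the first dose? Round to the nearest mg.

f = (1/2)^(44/22) ≈ 0.250000; accumulation ratio R = 1/(1−f) ≈ 1.33333.
Loading dose to hit Cmax,ss on first dose: D_load = D_maint·R ≈ 6250 × 1.33333 ≈ 8333.31 mg.

8333 mg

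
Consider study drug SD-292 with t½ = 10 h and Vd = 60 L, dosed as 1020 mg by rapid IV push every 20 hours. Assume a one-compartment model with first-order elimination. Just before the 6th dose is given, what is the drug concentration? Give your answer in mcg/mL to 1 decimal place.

f = (1/2)^(τ/t½) = (1/2)^(20/10) ≈ 0.2500.
C₀ = D/Vd = 1020/60 ≈ 17.000 mcg/mL.
Before the 6th dose, 5 doses have been given. Superposition: Cmin = C₀·(f + f² + … + f^5).
≈ 17.000 × (0.2500 + 0.0625 + 0.0156 + 0.0039 + 0.0010) ≈ 17.000 × 0.3330 ≈ 5.661 mcg/mL.

5.7 mcg/mL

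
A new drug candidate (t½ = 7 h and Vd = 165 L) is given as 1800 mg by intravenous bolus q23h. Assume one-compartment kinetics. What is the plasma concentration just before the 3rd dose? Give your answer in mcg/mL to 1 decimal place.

f = (1/2)^(τ/t½) = (1/2)^(23/7) ≈ 0.1025.
C₀ = D/Vd = 1800/165 ≈ 10.909 mcg/mL.
Before the 3rd dose, 2 doses have been given. Superposition: Cmin = C₀·(f + f²).
≈ 10.909 × (0.1025 + 0.0105) ≈ 10.909 × 0.1130 ≈ 1.233 mcg/mL.

1.2 mcg/mL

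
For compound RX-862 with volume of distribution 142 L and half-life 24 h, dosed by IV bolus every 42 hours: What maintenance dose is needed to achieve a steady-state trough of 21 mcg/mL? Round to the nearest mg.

τ/t½ = 42/24 ≈ 1.75, so f = (1/2)^(42/24) ≈ 0.297302.
Cmin,ss = (D/Vd)·f/(1−f), so D = Cmin,ss·Vd·(1−f)/f.
D = 21 × 142 × (1−f)/f ≈ 21 × 142 × 2.36358 ≈ 7048.20 mg.

7048 mg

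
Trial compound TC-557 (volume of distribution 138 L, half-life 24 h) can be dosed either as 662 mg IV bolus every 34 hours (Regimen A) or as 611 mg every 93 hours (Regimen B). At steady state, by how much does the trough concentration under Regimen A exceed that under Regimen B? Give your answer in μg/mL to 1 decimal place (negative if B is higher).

Regimen A: f = (1/2)^(34/24) ≈ 0.3746; Cmin,ss = (662/138)·f/(1−f) ≈ 2.873 μg/mL.
Regimen B: f = (1/2)^(93/24) ≈ 0.0682; Cmin,ss = (611/138)·f/(1−f) ≈ 0.324 μg/mL.
Difference ≈ 2.873 − 0.324 ≈ 2.549 μg/mL.

2.5 μg/mL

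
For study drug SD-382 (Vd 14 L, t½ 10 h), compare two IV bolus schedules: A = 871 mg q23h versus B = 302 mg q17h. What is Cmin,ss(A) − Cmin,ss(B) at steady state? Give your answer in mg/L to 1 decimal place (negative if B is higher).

Regimen A: f = (1/2)^(23/10) ≈ 0.2031; Cmin,ss = (871/14)·f/(1−f) ≈ 15.856 mg/L.
Regimen B: f = (1/2)^(17/10) ≈ 0.3078; Cmin,ss = (302/14)·f/(1−f) ≈ 9.592 mg/L.
Difference ≈ 15.856 − 9.592 ≈ 6.264 mg/L.

6.3 mg/L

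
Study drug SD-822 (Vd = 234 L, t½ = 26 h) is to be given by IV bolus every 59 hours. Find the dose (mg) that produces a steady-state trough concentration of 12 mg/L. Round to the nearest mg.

τ/t½ = 59/26 ≈ 2.2692, so f = (1/2)^(59/26) ≈ 0.207440.
Cmin,ss = (D/Vd)·f/(1−f), so D = Cmin,ss·Vd·(1−f)/f.
D = 12 × 234 × (1−f)/f ≈ 12 × 234 × 3.82067 ≈ 10728.44 mg.

10728 mg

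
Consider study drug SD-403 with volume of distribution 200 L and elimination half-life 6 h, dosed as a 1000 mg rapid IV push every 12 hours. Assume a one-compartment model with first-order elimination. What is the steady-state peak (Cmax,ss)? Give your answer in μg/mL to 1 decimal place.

τ = 12 h = 2 half-lives, so f = (1/2)^2 = 0.25.
At steady state, R = 1/(1 − 0.25) = 4/3.
Single-dose peak C₀ = D/Vd = 1000/200 = 5 μg/mL.
Steady-state peak Cmax,ss = C₀·R = 5 × 4/3 ≈ 6.667 μg/mL.

6.7 μg/mL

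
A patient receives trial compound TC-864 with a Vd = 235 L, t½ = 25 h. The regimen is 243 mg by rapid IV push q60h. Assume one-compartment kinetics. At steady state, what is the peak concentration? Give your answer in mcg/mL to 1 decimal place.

Over one 60-h interval, 60/25 ≈ 2.4 half-lives elapse, leaving f ≈ 0.1895 of each dose.
At steady state, accumulation factor R = 1/(1 − e^(−kτ)) ≈ 1.2338.
Each bolus raises the concentration by D/Vd = 243/235 ≈ 1.034 mcg/mL.
Steady-state peak Cmax,ss = C₀·R ≈ 1.034 × 1.2338 ≈ 1.276 mcg/mL.

1.3 mcg/mL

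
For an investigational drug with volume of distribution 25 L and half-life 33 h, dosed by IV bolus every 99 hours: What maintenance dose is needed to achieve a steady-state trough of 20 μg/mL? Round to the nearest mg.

3500 mg

τ/t½ = 99/33 ≈ 3, so f = (1/2)^(99/33) ≈ 0.125000.
Cmin,ss = (D/Vd)·f/(1−f), so D = Cmin,ss·Vd·(1−f)/f.
D = 20 × 25 × (1−f)/f ≈ 20 × 25 × 7.00000 ≈ 3500.00 mg.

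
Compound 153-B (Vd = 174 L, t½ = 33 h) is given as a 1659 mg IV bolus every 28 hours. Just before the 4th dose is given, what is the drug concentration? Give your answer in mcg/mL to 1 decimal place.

9.9 mcg/mL

f = (1/2)^(τ/t½) = (1/2)^(28/33) ≈ 0.5554.
C₀ = D/Vd = 1659/174 ≈ 9.534 mcg/mL.
Before the 4th dose, 3 doses have been given. Superposition: Cmin = C₀·(f + f² + … + f^3).
≈ 9.534 × (0.5554 + 0.3085 + 0.1713) ≈ 9.534 × 1.0352 ≈ 9.870 mcg/mL.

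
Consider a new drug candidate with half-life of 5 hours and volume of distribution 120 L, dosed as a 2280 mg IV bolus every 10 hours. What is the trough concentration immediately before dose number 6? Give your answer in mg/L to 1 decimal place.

6.3 mg/L

f = (1/2)^(τ/t½) = (1/2)^(10/5) ≈ 0.2500.
C₀ = D/Vd = 2280/120 ≈ 19.000 mg/L.
Before the 6th dose, 5 doses have been given. Superposition: Cmin = C₀·(f + f² + … + f^5).
≈ 19.000 × (0.2500 + 0.0625 + 0.0156 + 0.0039 + 0.0010) ≈ 19.000 × 0.3330 ≈ 6.327 mg/L.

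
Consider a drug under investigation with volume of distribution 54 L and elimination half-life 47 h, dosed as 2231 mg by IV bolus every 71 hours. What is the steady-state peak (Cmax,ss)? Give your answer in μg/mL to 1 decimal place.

Over one 71-h interval, 71/47 ≈ 1.5106 half-lives elapse, leaving f ≈ 0.3510 of each dose.
At steady state, accumulation factor R = 1/(1 − e^(−kτ)) ≈ 1.5408.
Each bolus raises the concentration by D/Vd = 2231/54 ≈ 41.315 μg/mL.
Steady-state peak Cmax,ss = C₀·R ≈ 41.315 × 1.5408 ≈ 63.658 μg/mL.

63.7 μg/mL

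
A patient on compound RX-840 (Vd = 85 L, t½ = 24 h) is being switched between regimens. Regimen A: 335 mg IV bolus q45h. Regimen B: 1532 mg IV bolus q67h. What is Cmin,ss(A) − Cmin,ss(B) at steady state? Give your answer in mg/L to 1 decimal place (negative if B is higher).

Regimen A: f = (1/2)^(45/24) ≈ 0.2726; Cmin,ss = (335/85)·f/(1−f) ≈ 1.477 mg/L.
Regimen B: f = (1/2)^(67/24) ≈ 0.1444; Cmin,ss = (1532/85)·f/(1−f) ≈ 3.042 mg/L.
Difference ≈ 1.477 − 3.042 ≈ -1.565 mg/L.

-1.6 mg/L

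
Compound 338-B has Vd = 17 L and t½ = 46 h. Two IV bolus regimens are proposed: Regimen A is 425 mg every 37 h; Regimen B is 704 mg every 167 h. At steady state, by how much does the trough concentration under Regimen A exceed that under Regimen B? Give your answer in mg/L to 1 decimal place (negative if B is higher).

29.9 mg/L

Regimen A: f = (1/2)^(37/46) ≈ 0.5726; Cmin,ss = (425/17)·f/(1−f) ≈ 33.493 mg/L.
Regimen B: f = (1/2)^(167/46) ≈ 0.0807; Cmin,ss = (704/17)·f/(1−f) ≈ 3.635 mg/L.
Difference ≈ 33.493 − 3.635 ≈ 29.858 mg/L.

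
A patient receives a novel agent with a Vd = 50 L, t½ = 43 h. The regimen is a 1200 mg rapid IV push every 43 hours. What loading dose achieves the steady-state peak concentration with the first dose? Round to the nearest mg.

2400 mg

f = (1/2)^(43/43) ≈ 0.500000; accumulation ratio R = 1/(1−f) ≈ 2.00000.
Loading dose to hit Cmax,ss on first dose: D_load = D_maint·R ≈ 1200 × 2.00000 ≈ 2400.00 mg.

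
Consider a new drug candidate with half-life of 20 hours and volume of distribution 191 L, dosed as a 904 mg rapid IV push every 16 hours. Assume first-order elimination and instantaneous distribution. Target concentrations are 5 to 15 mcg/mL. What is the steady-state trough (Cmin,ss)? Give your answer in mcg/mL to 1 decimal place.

τ/t½ = 16/20 ≈ 0.8, so fraction remaining f = (1/2)^(16/20) ≈ 0.5743.
Accumulation ratio R = 1/(1 − f) ≈ 1/0.4257 ≈ 2.3491.
Single-dose peak C₀ = D/Vd = 904/191 ≈ 4.733 mcg/mL.
Cmax,ss = C₀/(1 − f) ≈ 4.733/0.4257 ≈ 11.118 mcg/mL.
One interval later, Cmin,ss = Cmax,ss·e^(−kτ) ≈ 11.118 × 0.5743 ≈ 6.385 mcg/mL.
Trough 6.4 mcg/mL vs MEC 5 mcg/mL: adequate.

6.4 mcg/mL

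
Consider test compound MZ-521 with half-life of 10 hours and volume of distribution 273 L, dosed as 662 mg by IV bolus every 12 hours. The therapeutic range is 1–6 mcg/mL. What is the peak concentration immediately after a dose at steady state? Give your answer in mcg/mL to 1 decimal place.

k = ln2/t½ = ln2/10 ≈ 0.069315 h⁻¹; fraction remaining f = e^(−kτ) = e^(−0.069315×12) ≈ 0.4353.
At steady state, accumulation factor R = 1/(1 − e^(−kτ)) ≈ 1.7709.
Single-dose peak C₀ = D/Vd = 662/273 ≈ 2.425 mcg/mL.
Cmax,ss = C₀/(1 − f) ≈ 2.425/0.5647 ≈ 4.294 mcg/mL.
Peak 4.3 mcg/mL vs MTC 6 mcg/mL: below toxic threshold.

4.3 mcg/mL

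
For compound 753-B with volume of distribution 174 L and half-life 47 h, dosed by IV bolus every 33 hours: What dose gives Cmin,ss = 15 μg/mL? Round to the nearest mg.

1636 mg

τ/t½ = 33/47 ≈ 0.70213, so f = (1/2)^(33/47) ≈ 0.614665.
Cmin,ss = (D/Vd)·f/(1−f), so D = Cmin,ss·Vd·(1−f)/f.
D = 15 × 174 × (1−f)/f ≈ 15 × 174 × 0.62690 ≈ 1636.21 mg.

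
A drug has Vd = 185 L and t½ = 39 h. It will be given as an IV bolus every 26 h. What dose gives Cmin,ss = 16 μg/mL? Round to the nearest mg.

1739 mg

τ/t½ = 26/39 ≈ 0.66667, so f = (1/2)^(26/39) ≈ 0.629961.
Cmin,ss = (D/Vd)·f/(1−f), so D = Cmin,ss·Vd·(1−f)/f.
D = 16 × 185 × (1−f)/f ≈ 16 × 185 × 0.58740 ≈ 1738.70 mg.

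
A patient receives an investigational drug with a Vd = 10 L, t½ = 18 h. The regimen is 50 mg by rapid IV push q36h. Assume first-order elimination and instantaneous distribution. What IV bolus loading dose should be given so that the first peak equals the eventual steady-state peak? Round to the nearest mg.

f = (1/2)^(36/18) ≈ 0.250000; accumulation ratio R = 1/(1−f) ≈ 1.33333.
Loading dose to hit Cmax,ss on first dose: D_load = D_maint·R ≈ 50 × 1.33333 ≈ 66.67 mg.

67 mg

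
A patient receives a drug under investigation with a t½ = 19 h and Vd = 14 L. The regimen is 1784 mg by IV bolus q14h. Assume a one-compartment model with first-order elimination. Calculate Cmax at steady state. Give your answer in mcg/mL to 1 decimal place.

τ/t½ = 14/19 ≈ 0.73684, so fraction remaining f = (1/2)^(14/19) ≈ 0.6001.
At steady state, accumulation factor R = 1/(1 − e^(−kτ)) ≈ 2.5006.
Each bolus raises the concentration by D/Vd = 1784/14 ≈ 127.429 mcg/mL.
Steady-state peak Cmax,ss = C₀·R ≈ 127.429 × 2.5006 ≈ 318.649 mcg/mL.

318.6 mcg/mL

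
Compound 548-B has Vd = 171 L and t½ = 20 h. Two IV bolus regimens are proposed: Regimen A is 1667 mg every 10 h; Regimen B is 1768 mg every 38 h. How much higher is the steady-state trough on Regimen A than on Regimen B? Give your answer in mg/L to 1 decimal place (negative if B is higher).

Regimen A: f = (1/2)^(10/20) ≈ 0.7071; Cmin,ss = (1667/171)·f/(1−f) ≈ 23.534 mg/L.
Regimen B: f = (1/2)^(38/20) ≈ 0.2679; Cmin,ss = (1768/171)·f/(1−f) ≈ 3.783 mg/L.
Difference ≈ 23.534 − 3.783 ≈ 19.751 mg/L.

19.8 mg/L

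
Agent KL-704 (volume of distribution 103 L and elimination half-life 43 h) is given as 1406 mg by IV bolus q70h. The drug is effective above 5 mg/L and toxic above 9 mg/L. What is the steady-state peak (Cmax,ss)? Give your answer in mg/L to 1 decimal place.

20.2 mg/L

Over one 70-h interval, 70/43 ≈ 1.6279 half-lives elapse, leaving f ≈ 0.3236 of each dose.
Accumulation ratio R = 1/(1 − f) ≈ 1/0.6764 ≈ 1.4784.
Each bolus raises the concentration by D/Vd = 1406/103 ≈ 13.650 mg/L.
Steady-state peak Cmax,ss = C₀·R ≈ 13.650 × 1.4784 ≈ 20.180 mg/L.
Peak 20.2 mg/L vs MTC 9 mg/L: exceeds toxic threshold.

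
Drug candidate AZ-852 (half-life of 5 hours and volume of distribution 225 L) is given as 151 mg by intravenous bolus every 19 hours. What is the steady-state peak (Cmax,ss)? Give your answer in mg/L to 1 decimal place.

0.7 mg/L

τ/t½ = 19/5 ≈ 3.8, so fraction remaining f = (1/2)^(19/5) ≈ 0.0718.
At steady state, accumulation factor R = 1/(1 − e^(−kτ)) ≈ 1.0774.
Single-dose peak C₀ = D/Vd = 151/225 ≈ 0.671 mg/L.
Steady-state peak Cmax,ss = C₀·R ≈ 0.671 × 1.0774 ≈ 0.723 mg/L.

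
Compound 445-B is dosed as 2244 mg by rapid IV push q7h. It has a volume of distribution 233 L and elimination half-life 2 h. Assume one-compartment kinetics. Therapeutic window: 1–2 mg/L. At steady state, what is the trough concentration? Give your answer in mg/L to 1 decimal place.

0.9 mg/L

τ/t½ = 7/2 ≈ 3.5, so fraction remaining f = (1/2)^(7/2) ≈ 0.0884.
Single-dose peak C₀ = D/Vd = 2244/233 ≈ 9.631 mg/L.
Steady-state trough Cmin,ss = C₀·f/(1−f) ≈ 9.631 × 0.0884/0.9116 ≈ 0.934 mg/L.
Trough 0.9 mg/L vs MEC 1 mg/L: subtherapeutic.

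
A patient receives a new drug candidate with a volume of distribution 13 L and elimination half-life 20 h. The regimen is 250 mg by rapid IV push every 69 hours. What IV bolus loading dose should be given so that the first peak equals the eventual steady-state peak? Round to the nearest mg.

f = (1/2)^(69/20) ≈ 0.091505; accumulation ratio R = 1/(1−f) ≈ 1.10072.
Loading dose to hit Cmax,ss on first dose: D_load = D_maint·R ≈ 250 × 1.10072 ≈ 275.18 mg.

275 mg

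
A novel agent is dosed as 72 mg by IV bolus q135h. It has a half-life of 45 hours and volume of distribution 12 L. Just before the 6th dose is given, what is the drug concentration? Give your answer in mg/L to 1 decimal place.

f = (1/2)^(τ/t½) = (1/2)^(135/45) ≈ 0.1250.
C₀ = D/Vd = 72/12 ≈ 6.000 mg/L.
Before the 6th dose, 5 doses have been given. Superposition: Cmin = C₀·(f + f² + … + f^5).
≈ 6.000 × (0.1250 + 0.0156 + 0.0020 + 0.0002 + 0.0000) ≈ 6.000 × 0.1428 ≈ 0.857 mg/L.

0.9 mg/L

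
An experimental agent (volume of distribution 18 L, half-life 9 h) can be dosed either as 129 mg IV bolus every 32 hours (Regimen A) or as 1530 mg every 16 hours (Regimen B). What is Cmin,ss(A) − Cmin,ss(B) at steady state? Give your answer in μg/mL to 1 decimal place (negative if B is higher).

-34.3 μg/mL

Regimen A: f = (1/2)^(32/9) ≈ 0.0850; Cmin,ss = (129/18)·f/(1−f) ≈ 0.666 μg/mL.
Regimen B: f = (1/2)^(16/9) ≈ 0.2916; Cmin,ss = (1530/18)·f/(1−f) ≈ 34.989 μg/mL.
Difference ≈ 0.666 − 34.989 ≈ -34.323 μg/mL.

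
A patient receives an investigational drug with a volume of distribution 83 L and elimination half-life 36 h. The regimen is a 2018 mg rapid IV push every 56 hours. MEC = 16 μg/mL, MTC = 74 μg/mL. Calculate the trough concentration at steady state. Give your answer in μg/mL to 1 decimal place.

k = ln2/t½ = ln2/36 ≈ 0.019254 h⁻¹; fraction remaining f = e^(−kτ) = e^(−0.019254×56) ≈ 0.3402.
Each bolus raises the concentration by D/Vd = 2018/83 ≈ 24.313 μg/mL.
Steady-state trough Cmin,ss = C₀·f/(1−f) ≈ 24.313 × 0.3402/0.6598 ≈ 12.536 μg/mL.
Trough 12.5 μg/mL vs MEC 16 μg/mL: subtherapeutic.

12.5 μg/mL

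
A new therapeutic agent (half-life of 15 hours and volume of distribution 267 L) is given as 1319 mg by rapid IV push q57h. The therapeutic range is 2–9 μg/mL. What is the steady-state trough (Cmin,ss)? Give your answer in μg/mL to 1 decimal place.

0.4 μg/mL

τ/t½ = 57/15 ≈ 3.8, so fraction remaining f = (1/2)^(57/15) ≈ 0.0718.
Accumulation ratio R = 1/(1 − f) ≈ 1/0.9282 ≈ 1.0774.
Single-dose peak C₀ = D/Vd = 1319/267 ≈ 4.940 μg/mL.
Steady-state peak Cmax,ss = C₀·R ≈ 4.940 × 1.0774 ≈ 5.322 μg/mL.
One interval later, Cmin,ss = Cmax,ss·e^(−kτ) ≈ 5.322 × 0.0718 ≈ 0.382 μg/mL.
Trough 0.4 μg/mL vs MEC 2 μg/mL: subtherapeutic.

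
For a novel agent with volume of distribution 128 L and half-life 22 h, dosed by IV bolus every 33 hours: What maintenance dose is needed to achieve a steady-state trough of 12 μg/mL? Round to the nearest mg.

2808 mg

τ/t½ = 33/22 ≈ 1.5, so f = (1/2)^(33/22) ≈ 0.353553.
Cmin,ss = (D/Vd)·f/(1−f), so D = Cmin,ss·Vd·(1−f)/f.
D = 12 × 128 × (1−f)/f ≈ 12 × 128 × 1.82843 ≈ 2808.47 mg.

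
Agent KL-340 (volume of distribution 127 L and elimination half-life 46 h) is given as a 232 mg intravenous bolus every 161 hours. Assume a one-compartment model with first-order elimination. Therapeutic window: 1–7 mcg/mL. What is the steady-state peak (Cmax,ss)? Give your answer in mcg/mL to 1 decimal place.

2.0 mcg/mL

Over one 161-h interval, 161/46 ≈ 3.5 half-lives elapse, leaving f ≈ 0.0884 of each dose.
At steady state, accumulation factor R = 1/(1 − e^(−kτ)) ≈ 1.0970.
Single-dose peak C₀ = D/Vd = 232/127 ≈ 1.827 mcg/mL.
Steady-state peak Cmax,ss = C₀·R ≈ 1.827 × 1.0970 ≈ 2.004 mcg/mL.
Peak 2.0 mcg/mL vs MTC 7 mcg/mL: below toxic threshold.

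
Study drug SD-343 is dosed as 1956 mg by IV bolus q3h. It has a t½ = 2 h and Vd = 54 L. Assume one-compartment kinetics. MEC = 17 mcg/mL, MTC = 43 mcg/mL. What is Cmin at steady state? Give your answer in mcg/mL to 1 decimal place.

19.8 mcg/mL

Over one 3-h interval, 3/2 ≈ 1.5 half-lives elapse, leaving f ≈ 0.3536 of each dose.
Accumulation ratio R = 1/(1 − f) ≈ 1/0.6464 ≈ 1.5470.
Each bolus raises the concentration by D/Vd = 1956/54 ≈ 36.222 mcg/mL.
Cmax,ss = C₀/(1 − f) ≈ 36.222/0.6464 ≈ 56.037 mcg/mL.
One interval later, Cmin,ss = Cmax,ss·e^(−kτ) ≈ 56.037 × 0.3536 ≈ 19.815 mcg/mL.
Trough 19.8 mcg/mL vs MEC 17 mcg/mL: adequate.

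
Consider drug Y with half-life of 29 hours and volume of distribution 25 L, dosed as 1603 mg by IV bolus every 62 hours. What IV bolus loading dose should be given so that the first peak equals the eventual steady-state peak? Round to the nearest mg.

2074 mg

f = (1/2)^(62/29) ≈ 0.227205; accumulation ratio R = 1/(1−f) ≈ 1.29400.
Loading dose to hit Cmax,ss on first dose: D_load = D_maint·R ≈ 1603 × 1.29400 ≈ 2074.28 mg.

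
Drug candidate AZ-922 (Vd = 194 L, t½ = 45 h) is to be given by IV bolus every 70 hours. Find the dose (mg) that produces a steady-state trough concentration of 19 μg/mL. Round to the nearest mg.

7149 mg

τ/t½ = 70/45 ≈ 1.5556, so f = (1/2)^(70/45) ≈ 0.340198.
Cmin,ss = (D/Vd)·f/(1−f), so D = Cmin,ss·Vd·(1−f)/f.
D = 19 × 194 × (1−f)/f ≈ 19 × 194 × 1.93946 ≈ 7148.85 mg.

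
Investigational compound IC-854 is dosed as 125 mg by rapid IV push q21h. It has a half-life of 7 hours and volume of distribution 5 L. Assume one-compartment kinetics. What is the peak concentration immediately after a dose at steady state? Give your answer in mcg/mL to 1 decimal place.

28.6 mcg/mL

The dosing interval is 3 half-lives, so f = 2^(−3) = 0.125.
At steady state, R = 1/(1 − 0.125) = 8/7.
Single-dose peak C₀ = D/Vd = 125/5 = 25 mcg/mL.
Steady-state peak Cmax,ss = C₀·R = 25 × 8/7 ≈ 28.571 mcg/mL.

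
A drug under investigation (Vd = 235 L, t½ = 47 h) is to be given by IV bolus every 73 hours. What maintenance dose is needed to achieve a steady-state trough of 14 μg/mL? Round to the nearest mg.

6365 mg

τ/t½ = 73/47 ≈ 1.5532, so f = (1/2)^(73/47) ≈ 0.340755.
Cmin,ss = (D/Vd)·f/(1−f), so D = Cmin,ss·Vd·(1−f)/f.
D = 14 × 235 × (1−f)/f ≈ 14 × 235 × 1.93466 ≈ 6365.03 mg.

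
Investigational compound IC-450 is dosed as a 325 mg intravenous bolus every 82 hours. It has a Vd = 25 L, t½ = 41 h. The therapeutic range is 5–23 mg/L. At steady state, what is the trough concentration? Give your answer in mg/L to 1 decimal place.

4.3 mg/L

τ = 82 h = 2 half-lives, so f = (1/2)^2 = 0.25.
At steady state, R = 1/(1 − 0.25) = 4/3.
Single-dose peak C₀ = D/Vd = 325/25 = 13 mg/L.
Steady-state peak Cmax,ss = C₀·R = 13 × 4/3 ≈ 17.333 mg/L.
Steady-state trough Cmin,ss = Cmax,ss·f ≈ 17.333 × 0.25 ≈ 4.333 mg/L.
Trough 4.3 mg/L vs MEC 5 mg/L: subtherapeutic.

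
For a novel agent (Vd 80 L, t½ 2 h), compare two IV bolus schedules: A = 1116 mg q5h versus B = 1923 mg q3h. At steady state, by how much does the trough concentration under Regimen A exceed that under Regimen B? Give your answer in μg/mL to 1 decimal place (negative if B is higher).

Regimen A: f = (1/2)^(5/2) ≈ 0.1768; Cmin,ss = (1116/80)·f/(1−f) ≈ 2.996 μg/mL.
Regimen B: f = (1/2)^(3/2) ≈ 0.3536; Cmin,ss = (1923/80)·f/(1−f) ≈ 13.149 μg/mL.
Difference ≈ 2.996 − 13.149 ≈ -10.153 μg/mL.

-10.2 μg/mL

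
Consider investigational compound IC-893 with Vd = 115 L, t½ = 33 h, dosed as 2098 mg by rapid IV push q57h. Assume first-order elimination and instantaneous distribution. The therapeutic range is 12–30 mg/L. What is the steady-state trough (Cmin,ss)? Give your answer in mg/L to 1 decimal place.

7.9 mg/L

Over one 57-h interval, 57/33 ≈ 1.7273 half-lives elapse, leaving f ≈ 0.3020 of each dose.
Single-dose peak C₀ = D/Vd = 2098/115 ≈ 18.243 mg/L.
Steady-state trough Cmin,ss = C₀·f/(1−f) ≈ 18.243 × 0.3020/0.6980 ≈ 7.893 mg/L.
Trough 7.9 mg/L vs MEC 12 mg/L: subtherapeutic.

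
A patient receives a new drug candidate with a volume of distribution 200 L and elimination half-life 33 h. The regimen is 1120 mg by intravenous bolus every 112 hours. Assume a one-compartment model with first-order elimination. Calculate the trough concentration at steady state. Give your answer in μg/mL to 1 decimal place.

0.6 μg/mL

k = ln2/t½ = ln2/33 ≈ 0.021004 h⁻¹; fraction remaining f = e^(−kτ) = e^(−0.021004×112) ≈ 0.0951.
Accumulation ratio R = 1/(1 − f) ≈ 1/0.9049 ≈ 1.1051.
Each bolus raises the concentration by D/Vd = 1120/200 ≈ 5.600 μg/mL.
Steady-state peak Cmax,ss = C₀·R ≈ 5.600 × 1.1051 ≈ 6.189 μg/mL.
Steady-state trough Cmin,ss = Cmax,ss·f ≈ 6.189 × 0.0951 ≈ 0.589 μg/mL.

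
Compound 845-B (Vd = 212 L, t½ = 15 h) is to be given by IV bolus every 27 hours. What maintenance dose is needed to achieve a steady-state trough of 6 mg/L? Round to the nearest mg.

τ/t½ = 27/15 ≈ 1.8, so f = (1/2)^(27/15) ≈ 0.287175.
Cmin,ss = (D/Vd)·f/(1−f), so D = Cmin,ss·Vd·(1−f)/f.
D = 6 × 212 × (1−f)/f ≈ 6 × 212 × 2.48220 ≈ 3157.36 mg.

3157 mg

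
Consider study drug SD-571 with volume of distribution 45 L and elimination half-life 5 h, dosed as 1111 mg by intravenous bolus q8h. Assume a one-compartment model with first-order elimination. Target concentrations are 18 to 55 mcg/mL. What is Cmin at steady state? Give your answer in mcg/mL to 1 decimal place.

12.2 mcg/mL

k = ln2/t½ = ln2/5 ≈ 0.138629 h⁻¹; fraction remaining f = e^(−kτ) = e^(−0.138629×8) ≈ 0.3299.
At steady state, accumulation factor R = 1/(1 − e^(−kτ)) ≈ 1.4923.
Each bolus raises the concentration by D/Vd = 1111/45 ≈ 24.689 mcg/mL.
Cmax,ss = C₀/(1 − f) ≈ 24.689/0.6701 ≈ 36.844 mcg/mL.
One interval later, Cmin,ss = Cmax,ss·e^(−kτ) ≈ 36.844 × 0.3299 ≈ 12.155 mcg/mL.
Trough 12.2 mcg/mL vs MEC 18 mcg/mL: subtherapeutic.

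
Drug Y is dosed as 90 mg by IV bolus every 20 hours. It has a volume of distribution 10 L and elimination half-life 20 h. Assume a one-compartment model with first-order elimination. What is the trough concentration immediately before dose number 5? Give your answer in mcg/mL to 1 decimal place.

f = (1/2)^(τ/t½) = (1/2)^(20/20) ≈ 0.5000.
C₀ = D/Vd = 90/10 ≈ 9.000 mcg/mL.
Before the 5th dose, 4 doses have been given. Superposition: Cmin = C₀·(f + f² + … + f^4).
≈ 9.000 × (0.5000 + 0.2500 + 0.1250 + 0.0625) ≈ 9.000 × 0.9375 ≈ 8.438 mcg/mL.

8.4 mcg/mL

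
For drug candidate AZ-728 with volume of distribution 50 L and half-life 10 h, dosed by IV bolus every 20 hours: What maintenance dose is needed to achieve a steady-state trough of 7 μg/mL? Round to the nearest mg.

1050 mg

τ/t½ = 20/10 ≈ 2, so f = (1/2)^(20/10) ≈ 0.250000.
Cmin,ss = (D/Vd)·f/(1−f), so D = Cmin,ss·Vd·(1−f)/f.
D = 7 × 50 × (1−f)/f ≈ 7 × 50 × 3.00000 ≈ 1050.00 mg.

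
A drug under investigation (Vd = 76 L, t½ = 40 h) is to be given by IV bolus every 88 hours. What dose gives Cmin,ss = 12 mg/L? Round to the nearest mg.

3278 mg

τ/t½ = 88/40 ≈ 2.2, so f = (1/2)^(88/40) ≈ 0.217638.
Cmin,ss = (D/Vd)·f/(1−f), so D = Cmin,ss·Vd·(1−f)/f.
D = 12 × 76 × (1−f)/f ≈ 12 × 76 × 3.59479 ≈ 3278.45 mg.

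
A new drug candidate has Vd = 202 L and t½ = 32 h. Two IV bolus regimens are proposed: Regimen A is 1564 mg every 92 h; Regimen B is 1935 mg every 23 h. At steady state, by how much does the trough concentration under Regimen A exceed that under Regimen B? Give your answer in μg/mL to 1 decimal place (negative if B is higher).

Regimen A: f = (1/2)^(92/32) ≈ 0.1363; Cmin,ss = (1564/202)·f/(1−f) ≈ 1.222 μg/mL.
Regimen B: f = (1/2)^(23/32) ≈ 0.6076; Cmin,ss = (1935/202)·f/(1−f) ≈ 14.833 μg/mL.
Difference ≈ 1.222 − 14.833 ≈ -13.611 μg/mL.

-13.6 μg/mL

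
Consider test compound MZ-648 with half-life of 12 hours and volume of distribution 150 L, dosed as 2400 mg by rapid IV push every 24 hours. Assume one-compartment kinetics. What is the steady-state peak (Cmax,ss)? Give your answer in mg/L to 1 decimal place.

The dosing interval is 2 half-lives, so f = 2^(−2) = 0.25.
At steady state, R = 1/(1 − 0.25) = 4/3.
Single-dose peak C₀ = D/Vd = 2400/150 = 16 mg/L.
Steady-state peak Cmax,ss = C₀·R = 16 × 4/3 ≈ 21.333 mg/L.

21.3 mg/L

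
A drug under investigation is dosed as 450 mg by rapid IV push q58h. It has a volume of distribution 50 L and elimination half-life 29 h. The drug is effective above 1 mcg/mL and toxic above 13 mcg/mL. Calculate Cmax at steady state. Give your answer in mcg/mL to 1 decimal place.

τ = 58 h = 2 half-lives, so f = (1/2)^2 = 0.25.
At steady state, R = 1/(1 − 0.25) = 4/3.
Single-dose peak C₀ = D/Vd = 450/50 = 9 mcg/mL.
Steady-state peak Cmax,ss = C₀·R = 9 × 4/3 ≈ 12.000 mcg/mL.
Peak 12.0 mcg/mL vs MTC 13 mcg/mL: below toxic threshold.

12.0 mcg/mL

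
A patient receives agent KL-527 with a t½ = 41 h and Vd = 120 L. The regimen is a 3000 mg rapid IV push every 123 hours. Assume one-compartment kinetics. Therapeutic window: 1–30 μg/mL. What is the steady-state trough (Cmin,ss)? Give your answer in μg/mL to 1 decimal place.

3.6 μg/mL

τ = 123 h = 3 half-lives, so f = (1/2)^3 = 0.125.
At steady state, R = 1/(1 − 0.125) = 8/7.
Single-dose peak C₀ = D/Vd = 3000/120 = 25 μg/mL.
Steady-state peak Cmax,ss = C₀·R = 25 × 8/7 ≈ 28.571 μg/mL.
Steady-state trough Cmin,ss = Cmax,ss·f ≈ 28.571 × 0.125 ≈ 3.571 μg/mL.
Trough 3.6 μg/mL vs MEC 1 μg/mL: adequate.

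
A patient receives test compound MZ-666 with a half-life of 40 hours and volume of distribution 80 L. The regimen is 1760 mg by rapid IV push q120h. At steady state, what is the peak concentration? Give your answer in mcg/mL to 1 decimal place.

25.1 mcg/mL

τ = 120 h = 3 half-lives, so f = (1/2)^3 = 0.125.
At steady state, R = 1/(1 − 0.125) = 8/7.
Single-dose peak C₀ = D/Vd = 1760/80 = 22 mcg/mL.
Steady-state peak Cmax,ss = C₀·R = 22 × 8/7 ≈ 25.143 mcg/mL.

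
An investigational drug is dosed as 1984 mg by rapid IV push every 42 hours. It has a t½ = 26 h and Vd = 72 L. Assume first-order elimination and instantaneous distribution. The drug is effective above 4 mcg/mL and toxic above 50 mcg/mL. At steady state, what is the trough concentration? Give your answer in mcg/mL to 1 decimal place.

13.4 mcg/mL

Over one 42-h interval, 42/26 ≈ 1.6154 half-lives elapse, leaving f ≈ 0.3264 of each dose.
Single-dose peak C₀ = D/Vd = 1984/72 ≈ 27.556 mcg/mL.
Steady-state trough Cmin,ss = C₀·f/(1−f) ≈ 27.556 × 0.3264/0.6736 ≈ 13.353 mcg/mL.
Trough 13.4 mcg/mL vs MEC 4 mcg/mL: adequate.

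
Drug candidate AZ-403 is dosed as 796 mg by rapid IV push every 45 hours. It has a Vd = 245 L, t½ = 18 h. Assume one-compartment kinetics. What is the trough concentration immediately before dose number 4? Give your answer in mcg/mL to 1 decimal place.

f = (1/2)^(τ/t½) = (1/2)^(45/18) ≈ 0.1768.
C₀ = D/Vd = 796/245 ≈ 3.249 mcg/mL.
Before the 4th dose, 3 doses have been given. Superposition: Cmin = C₀·(f + f² + … + f^3).
≈ 3.249 × (0.1768 + 0.0313 + 0.0055) ≈ 3.249 × 0.2136 ≈ 0.694 mcg/mL.

0.7 mcg/mL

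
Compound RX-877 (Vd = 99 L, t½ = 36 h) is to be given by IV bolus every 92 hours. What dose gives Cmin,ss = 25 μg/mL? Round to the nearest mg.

τ/t½ = 92/36 ≈ 2.5556, so f = (1/2)^(92/36) ≈ 0.170099.
Cmin,ss = (D/Vd)·f/(1−f), so D = Cmin,ss·Vd·(1−f)/f.
D = 25 × 99 × (1−f)/f ≈ 25 × 99 × 4.87893 ≈ 12075.35 mg.

12075 mg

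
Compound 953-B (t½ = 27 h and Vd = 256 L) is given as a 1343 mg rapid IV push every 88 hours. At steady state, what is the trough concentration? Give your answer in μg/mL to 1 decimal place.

0.6 μg/mL

k = ln2/t½ = ln2/27 ≈ 0.025672 h⁻¹; fraction remaining f = e^(−kτ) = e^(−0.025672×88) ≈ 0.1044.
Each bolus raises the concentration by D/Vd = 1343/256 ≈ 5.246 μg/mL.
Steady-state trough Cmin,ss = C₀·f/(1−f) ≈ 5.246 × 0.1044/0.8956 ≈ 0.612 μg/mL.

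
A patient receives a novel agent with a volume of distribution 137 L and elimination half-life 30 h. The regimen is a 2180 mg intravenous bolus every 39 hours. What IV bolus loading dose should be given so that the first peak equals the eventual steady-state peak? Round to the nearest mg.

3671 mg

f = (1/2)^(39/30) ≈ 0.406126; accumulation ratio R = 1/(1−f) ≈ 1.68386.
Loading dose to hit Cmax,ss on first dose: D_load = D_maint·R ≈ 2180 × 1.68386 ≈ 3670.81 mg.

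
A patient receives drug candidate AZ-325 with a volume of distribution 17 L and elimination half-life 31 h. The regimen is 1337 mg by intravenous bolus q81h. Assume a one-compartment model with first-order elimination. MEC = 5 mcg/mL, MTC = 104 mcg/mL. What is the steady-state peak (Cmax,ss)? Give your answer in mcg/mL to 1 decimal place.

94.0 mcg/mL

Over one 81-h interval, 81/31 ≈ 2.6129 half-lives elapse, leaving f ≈ 0.1635 of each dose.
At steady state, accumulation factor R = 1/(1 − e^(−kτ)) ≈ 1.1955.
Single-dose peak C₀ = D/Vd = 1337/17 ≈ 78.647 mcg/mL.
Steady-state peak Cmax,ss = C₀·R ≈ 78.647 × 1.1955 ≈ 94.022 mcg/mL.
Peak 94.0 mcg/mL vs MTC 104 mcg/mL: below toxic threshold.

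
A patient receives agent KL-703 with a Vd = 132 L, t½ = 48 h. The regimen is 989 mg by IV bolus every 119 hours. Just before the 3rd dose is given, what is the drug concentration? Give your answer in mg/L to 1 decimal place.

1.6 mg/L

f = (1/2)^(τ/t½) = (1/2)^(119/48) ≈ 0.1793.
C₀ = D/Vd = 989/132 ≈ 7.492 mg/L.
Before the 3rd dose, 2 doses have been given. Superposition: Cmin = C₀·(f + f²).
≈ 7.492 × (0.1793 + 0.0321) ≈ 7.492 × 0.2114 ≈ 1.584 mg/L.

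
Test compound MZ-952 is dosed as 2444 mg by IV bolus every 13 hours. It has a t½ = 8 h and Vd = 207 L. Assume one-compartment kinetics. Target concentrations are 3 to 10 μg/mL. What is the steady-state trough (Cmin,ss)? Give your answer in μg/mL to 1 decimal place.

5.7 μg/mL

Over one 13-h interval, 13/8 ≈ 1.625 half-lives elapse, leaving f ≈ 0.3242 of each dose.
At steady state, accumulation factor R = 1/(1 − e^(−kτ)) ≈ 1.4797.
Each bolus raises the concentration by D/Vd = 2444/207 ≈ 11.807 μg/mL.
Cmax,ss = C₀/(1 − f) ≈ 11.807/0.6758 ≈ 17.471 μg/mL.
One interval later, Cmin,ss = Cmax,ss·e^(−kτ) ≈ 17.471 × 0.3242 ≈ 5.664 μg/mL.
Trough 5.7 μg/mL vs MEC 3 μg/mL: adequate.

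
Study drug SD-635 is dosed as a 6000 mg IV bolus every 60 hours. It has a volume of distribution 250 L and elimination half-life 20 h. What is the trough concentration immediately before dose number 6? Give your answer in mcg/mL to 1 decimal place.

f = (1/2)^(τ/t½) = (1/2)^(60/20) ≈ 0.1250.
C₀ = D/Vd = 6000/250 ≈ 24.000 mcg/mL.
Before the 6th dose, 5 doses have been given. Superposition: Cmin = C₀·(f + f² + … + f^5).
≈ 24.000 × (0.1250 + 0.0156 + 0.0020 + 0.0002 + 0.0000) ≈ 24.000 × 0.1428 ≈ 3.427 mcg/mL.

3.4 mcg/mL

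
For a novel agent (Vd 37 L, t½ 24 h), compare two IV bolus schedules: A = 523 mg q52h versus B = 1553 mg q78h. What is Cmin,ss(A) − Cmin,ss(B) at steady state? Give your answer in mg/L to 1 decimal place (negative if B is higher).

Regimen A: f = (1/2)^(52/24) ≈ 0.2227; Cmin,ss = (523/37)·f/(1−f) ≈ 4.050 mg/L.
Regimen B: f = (1/2)^(78/24) ≈ 0.1051; Cmin,ss = (1553/37)·f/(1−f) ≈ 4.929 mg/L.
Difference ≈ 4.050 − 4.929 ≈ -0.879 mg/L.

-0.9 mg/L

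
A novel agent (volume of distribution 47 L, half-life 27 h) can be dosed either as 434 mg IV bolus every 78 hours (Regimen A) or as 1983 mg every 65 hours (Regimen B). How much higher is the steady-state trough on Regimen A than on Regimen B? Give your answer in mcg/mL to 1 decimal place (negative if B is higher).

Regimen A: f = (1/2)^(78/27) ≈ 0.1350; Cmin,ss = (434/47)·f/(1−f) ≈ 1.441 mcg/mL.
Regimen B: f = (1/2)^(65/27) ≈ 0.1885; Cmin,ss = (1983/47)·f/(1−f) ≈ 9.800 mcg/mL.
Difference ≈ 1.441 − 9.800 ≈ -8.359 mcg/mL.

-8.4 mcg/mL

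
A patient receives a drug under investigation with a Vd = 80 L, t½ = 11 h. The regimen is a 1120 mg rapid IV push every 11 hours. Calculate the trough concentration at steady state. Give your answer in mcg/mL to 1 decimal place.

14.0 mcg/mL

τ = 11 h = 1 half-life, so f = (1/2)^1 = 0.5.
At steady state, R = 1/(1 − 0.5) = 2/1.
Single-dose peak C₀ = D/Vd = 1120/80 = 14 mcg/mL.
Steady-state peak Cmax,ss = C₀·R = 14 × 2/1 ≈ 28.000 mcg/mL.
Steady-state trough Cmin,ss = Cmax,ss·f ≈ 28.000 × 0.5 ≈ 14.000 mcg/mL.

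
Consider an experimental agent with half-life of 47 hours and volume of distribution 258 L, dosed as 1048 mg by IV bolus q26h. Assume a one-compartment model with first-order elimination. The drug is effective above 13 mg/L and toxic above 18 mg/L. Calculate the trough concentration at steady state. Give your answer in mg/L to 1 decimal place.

8.7 mg/L

τ/t½ = 26/47 ≈ 0.55319, so fraction remaining f = (1/2)^(26/47) ≈ 0.6815.
Single-dose peak C₀ = D/Vd = 1048/258 ≈ 4.062 mg/L.
Steady-state trough Cmin,ss = C₀·f/(1−f) ≈ 4.062 × 0.6815/0.3185 ≈ 8.692 mg/L.
Trough 8.7 mg/L vs MEC 13 mg/L: subtherapeutic.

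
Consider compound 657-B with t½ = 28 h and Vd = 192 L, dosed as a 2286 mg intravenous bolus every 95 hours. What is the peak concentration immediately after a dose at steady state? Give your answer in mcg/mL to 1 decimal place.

Over one 95-h interval, 95/28 ≈ 3.3929 half-lives elapse, leaving f ≈ 0.0952 of each dose.
Accumulation ratio R = 1/(1 − f) ≈ 1/0.9048 ≈ 1.1052.
Single-dose peak C₀ = D/Vd = 2286/192 ≈ 11.906 mcg/mL.
Steady-state peak Cmax,ss = C₀·R ≈ 11.906 × 1.1052 ≈ 13.159 mcg/mL.

13.2 mcg/mL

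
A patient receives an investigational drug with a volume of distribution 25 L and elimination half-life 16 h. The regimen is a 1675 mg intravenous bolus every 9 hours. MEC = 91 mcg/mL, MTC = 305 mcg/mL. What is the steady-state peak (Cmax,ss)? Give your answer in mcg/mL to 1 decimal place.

207.5 mcg/mL

τ/t½ = 9/16 ≈ 0.5625, so fraction remaining f = (1/2)^(9/16) ≈ 0.6771.
At steady state, accumulation factor R = 1/(1 − e^(−kτ)) ≈ 3.0969.
Each bolus raises the concentration by D/Vd = 1675/25 ≈ 67.000 mcg/mL.
Cmax,ss = C₀/(1 − f) ≈ 67.000/0.3229 ≈ 207.495 mcg/mL.
Peak 207.5 mcg/mL vs MTC 305 mcg/mL: below toxic threshold.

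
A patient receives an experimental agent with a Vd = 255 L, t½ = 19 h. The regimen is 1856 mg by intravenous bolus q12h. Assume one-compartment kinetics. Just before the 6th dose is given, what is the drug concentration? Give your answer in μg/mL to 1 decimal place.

f = (1/2)^(τ/t½) = (1/2)^(12/19) ≈ 0.6455.
C₀ = D/Vd = 1856/255 ≈ 7.278 μg/mL.
Before the 6th dose, 5 doses have been given. Superposition: Cmin = C₀·(f + f² + … + f^5).
≈ 7.278 × (0.6455 + 0.4167 + 0.2690 + 0.1736 + 0.1121) ≈ 7.278 × 1.6169 ≈ 11.768 μg/mL.

11.8 μg/mL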